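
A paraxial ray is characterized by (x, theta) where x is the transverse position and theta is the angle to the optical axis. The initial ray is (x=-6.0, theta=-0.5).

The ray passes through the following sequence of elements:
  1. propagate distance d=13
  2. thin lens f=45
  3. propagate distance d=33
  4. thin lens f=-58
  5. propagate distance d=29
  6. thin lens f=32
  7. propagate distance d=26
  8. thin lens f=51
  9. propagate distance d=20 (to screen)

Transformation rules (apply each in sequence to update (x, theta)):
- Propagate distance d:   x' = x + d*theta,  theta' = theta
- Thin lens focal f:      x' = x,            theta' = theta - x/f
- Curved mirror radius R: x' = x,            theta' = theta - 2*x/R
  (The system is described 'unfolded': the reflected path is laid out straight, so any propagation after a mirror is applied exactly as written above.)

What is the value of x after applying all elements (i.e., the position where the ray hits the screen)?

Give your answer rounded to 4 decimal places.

Answer: -1.7033

Derivation:
Initial: x=-6.0000 theta=-0.5000
After 1 (propagate distance d=13): x=-12.5000 theta=-0.5000
After 2 (thin lens f=45): x=-12.5000 theta=-2/9 (≈-0.2222)
After 3 (propagate distance d=33): x=-119/6 (≈-19.8333) theta=-2/9 (≈-0.2222)
After 4 (thin lens f=-58): x=-119/6 (≈-19.8333) theta=-589/1044 (≈-0.5642)
After 5 (propagate distance d=29): x=-1303/36 (≈-36.1944) theta=-589/1044 (≈-0.5642)
After 6 (thin lens f=32): x=-1303/36 (≈-36.1944) theta=6313/11136 (≈0.5669)
After 7 (propagate distance d=26): x=-358385/16704 (≈-21.4550) theta=6313/11136 (≈0.5669)
After 8 (thin lens f=51): x=-358385/16704 (≈-21.4550) theta=1682659/1703808 (≈0.9876)
After 9 (propagate distance d=20 (to screen)): x=-1451045/851904 (≈-1.7033) theta=1682659/1703808 (≈0.9876)
Rounded to 4 decimal places: x = -1.7033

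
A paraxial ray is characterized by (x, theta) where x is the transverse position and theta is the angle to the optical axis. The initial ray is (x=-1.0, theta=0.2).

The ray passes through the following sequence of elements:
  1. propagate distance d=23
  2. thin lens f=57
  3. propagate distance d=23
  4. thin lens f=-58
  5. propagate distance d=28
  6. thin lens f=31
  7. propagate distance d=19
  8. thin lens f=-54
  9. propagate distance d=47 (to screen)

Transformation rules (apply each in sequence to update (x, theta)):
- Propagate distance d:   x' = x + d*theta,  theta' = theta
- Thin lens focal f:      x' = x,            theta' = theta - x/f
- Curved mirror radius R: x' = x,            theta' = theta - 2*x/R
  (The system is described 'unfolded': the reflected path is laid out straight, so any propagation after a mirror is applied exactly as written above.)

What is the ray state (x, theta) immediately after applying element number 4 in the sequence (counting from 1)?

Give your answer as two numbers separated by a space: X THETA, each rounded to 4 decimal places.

Answer: 6.7474 0.2532

Derivation:
Initial: x=-1.0000 theta=0.2000
After 1 (propagate distance d=23): x=3.6000 theta=0.2000
After 2 (thin lens f=57): x=3.6000 theta=13/95 (≈0.1368)
After 3 (propagate distance d=23): x=641/95 (≈6.7474) theta=13/95 (≈0.1368)
After 4 (thin lens f=-58): x=641/95 (≈6.7474) theta=279/1102 (≈0.2532)
Rounded to 4 decimal places: x = 6.7474, theta = 0.2532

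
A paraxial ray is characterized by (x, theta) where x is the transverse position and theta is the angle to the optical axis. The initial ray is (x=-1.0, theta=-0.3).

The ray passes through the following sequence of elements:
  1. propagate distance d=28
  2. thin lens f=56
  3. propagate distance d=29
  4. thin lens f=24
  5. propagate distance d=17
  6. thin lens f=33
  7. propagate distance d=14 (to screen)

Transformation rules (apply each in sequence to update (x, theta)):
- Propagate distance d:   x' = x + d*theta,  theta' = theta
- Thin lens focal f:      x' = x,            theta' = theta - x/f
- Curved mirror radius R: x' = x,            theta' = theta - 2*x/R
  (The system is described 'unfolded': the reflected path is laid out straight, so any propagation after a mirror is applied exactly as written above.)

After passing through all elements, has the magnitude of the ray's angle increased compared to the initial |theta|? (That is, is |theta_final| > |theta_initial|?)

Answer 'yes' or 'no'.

Initial: x=-1.0000 theta=-0.3000
After 1 (propagate distance d=28): x=-9.4000 theta=-0.3000
After 2 (thin lens f=56): x=-9.4000 theta=-37/280 (≈-0.1321)
After 3 (propagate distance d=29): x=-741/56 (≈-13.2321) theta=-37/280 (≈-0.1321)
After 4 (thin lens f=24): x=-741/56 (≈-13.2321) theta=939/2240 (≈0.4192)
After 5 (propagate distance d=17): x=-13677/2240 (≈-6.1058) theta=939/2240 (≈0.4192)
After 6 (thin lens f=33): x=-13677/2240 (≈-6.1058) theta=1861/3080 (≈0.6042)
After 7 (propagate distance d=14 (to screen)): x=11597/4928 (≈2.3533) theta=1861/3080 (≈0.6042)
|theta_initial|=0.3000 |theta_final|=1861/3080 (≈0.6042) -> increased

Answer: yes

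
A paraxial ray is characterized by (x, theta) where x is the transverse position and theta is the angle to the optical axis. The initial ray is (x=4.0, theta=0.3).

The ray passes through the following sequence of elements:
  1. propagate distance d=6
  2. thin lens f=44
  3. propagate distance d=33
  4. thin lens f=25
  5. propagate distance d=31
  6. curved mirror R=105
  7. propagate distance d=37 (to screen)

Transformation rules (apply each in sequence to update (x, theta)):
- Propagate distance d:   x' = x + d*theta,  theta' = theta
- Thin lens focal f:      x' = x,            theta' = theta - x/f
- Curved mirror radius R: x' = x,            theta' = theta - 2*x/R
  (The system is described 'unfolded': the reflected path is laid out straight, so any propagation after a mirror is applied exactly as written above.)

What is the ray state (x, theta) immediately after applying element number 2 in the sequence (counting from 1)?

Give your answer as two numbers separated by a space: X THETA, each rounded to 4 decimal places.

Answer: 5.8000 0.1682

Derivation:
Initial: x=4.0000 theta=0.3000
After 1 (propagate distance d=6): x=5.8000 theta=0.3000
After 2 (thin lens f=44): x=5.8000 theta=37/220 (≈0.1682)
Rounded to 4 decimal places: x = 5.8000, theta = 0.1682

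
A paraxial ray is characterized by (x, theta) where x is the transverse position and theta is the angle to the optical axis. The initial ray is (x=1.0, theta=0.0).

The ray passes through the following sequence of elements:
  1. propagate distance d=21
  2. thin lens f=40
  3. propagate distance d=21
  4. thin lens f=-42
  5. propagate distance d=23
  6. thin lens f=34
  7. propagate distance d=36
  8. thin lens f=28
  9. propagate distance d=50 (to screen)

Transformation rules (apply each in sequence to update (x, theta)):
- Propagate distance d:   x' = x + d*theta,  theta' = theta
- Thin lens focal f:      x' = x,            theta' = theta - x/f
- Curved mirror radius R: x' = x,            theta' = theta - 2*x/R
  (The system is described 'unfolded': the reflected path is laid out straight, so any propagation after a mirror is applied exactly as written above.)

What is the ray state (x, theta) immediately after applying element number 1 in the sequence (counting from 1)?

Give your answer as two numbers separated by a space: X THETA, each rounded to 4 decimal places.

Answer: 1.0000 0.0000

Derivation:
Initial: x=1.0000 theta=0.0000
After 1 (propagate distance d=21): x=1.0000 theta=0.0000
Rounded to 4 decimal places: x = 1.0000, theta = 0.0000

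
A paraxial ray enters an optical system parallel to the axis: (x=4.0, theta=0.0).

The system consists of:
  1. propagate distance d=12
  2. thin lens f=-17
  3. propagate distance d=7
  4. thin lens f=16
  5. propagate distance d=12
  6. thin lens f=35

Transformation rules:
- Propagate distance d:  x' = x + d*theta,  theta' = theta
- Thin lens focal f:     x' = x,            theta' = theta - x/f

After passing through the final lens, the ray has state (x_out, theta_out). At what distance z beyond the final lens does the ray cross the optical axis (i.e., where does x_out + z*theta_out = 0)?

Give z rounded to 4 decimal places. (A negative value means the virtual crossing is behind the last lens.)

Answer: 17.7465

Derivation:
Initial: x=4.0000 theta=0.0000
After 1 (propagate distance d=12): x=4.0000 theta=0.0000
After 2 (thin lens f=-17): x=4.0000 theta=4/17 (≈0.2353)
After 3 (propagate distance d=7): x=96/17 (≈5.6471) theta=4/17 (≈0.2353)
After 4 (thin lens f=16): x=96/17 (≈5.6471) theta=-2/17 (≈-0.1176)
After 5 (propagate distance d=12): x=72/17 (≈4.2353) theta=-2/17 (≈-0.1176)
After 6 (thin lens f=35): x=72/17 (≈4.2353) theta=-142/595 (≈-0.2387)
z_focus = -x_out/theta_out = -(72/17)/(-142/595) = 1260/71 ≈ 17.7465
Rounded to 4 decimal places: z = 17.7465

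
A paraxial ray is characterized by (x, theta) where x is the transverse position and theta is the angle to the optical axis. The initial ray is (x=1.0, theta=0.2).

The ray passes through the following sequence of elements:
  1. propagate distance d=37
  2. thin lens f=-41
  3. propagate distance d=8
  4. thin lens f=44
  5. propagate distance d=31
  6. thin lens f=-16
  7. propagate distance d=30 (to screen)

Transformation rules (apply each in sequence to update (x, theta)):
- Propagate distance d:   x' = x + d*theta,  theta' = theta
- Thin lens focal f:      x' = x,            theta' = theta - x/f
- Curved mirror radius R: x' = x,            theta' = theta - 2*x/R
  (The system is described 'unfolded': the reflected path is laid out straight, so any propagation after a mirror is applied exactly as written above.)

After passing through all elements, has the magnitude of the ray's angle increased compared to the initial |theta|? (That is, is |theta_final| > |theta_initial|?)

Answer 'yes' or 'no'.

Answer: yes

Derivation:
Initial: x=1.0000 theta=0.2000
After 1 (propagate distance d=37): x=8.4000 theta=0.2000
After 2 (thin lens f=-41): x=8.4000 theta=83/205 (≈0.4049)
After 3 (propagate distance d=8): x=2386/205 (≈11.6390) theta=83/205 (≈0.4049)
After 4 (thin lens f=44): x=2386/205 (≈11.6390) theta=633/4510 (≈0.1404)
After 5 (propagate distance d=31): x=14423/902 (≈15.9900) theta=633/4510 (≈0.1404)
After 6 (thin lens f=-16): x=14423/902 (≈15.9900) theta=82243/72160 (≈1.1397)
After 7 (propagate distance d=30 (to screen)): x=362113/7216 (≈50.1820) theta=82243/72160 (≈1.1397)
|theta_initial|=0.2000 |theta_final|=82243/72160 (≈1.1397) -> increased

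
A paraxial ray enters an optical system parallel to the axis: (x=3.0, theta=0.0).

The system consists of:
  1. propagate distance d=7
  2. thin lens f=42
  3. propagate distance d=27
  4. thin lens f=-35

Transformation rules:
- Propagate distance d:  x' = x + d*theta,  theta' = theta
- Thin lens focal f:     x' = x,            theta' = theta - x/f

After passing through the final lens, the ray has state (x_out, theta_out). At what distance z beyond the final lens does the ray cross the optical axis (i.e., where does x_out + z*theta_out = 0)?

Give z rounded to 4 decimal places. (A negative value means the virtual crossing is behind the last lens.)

Initial: x=3.0000 theta=0.0000
After 1 (propagate distance d=7): x=3.0000 theta=0.0000
After 2 (thin lens f=42): x=3.0000 theta=-1/14 (≈-0.0714)
After 3 (propagate distance d=27): x=15/14 (≈1.0714) theta=-1/14 (≈-0.0714)
After 4 (thin lens f=-35): x=15/14 (≈1.0714) theta=-2/49 (≈-0.0408)
z_focus = -x_out/theta_out = -(15/14)/(-2/49) = 26.2500
Rounded to 4 decimal places: z = 26.2500

Answer: 26.2500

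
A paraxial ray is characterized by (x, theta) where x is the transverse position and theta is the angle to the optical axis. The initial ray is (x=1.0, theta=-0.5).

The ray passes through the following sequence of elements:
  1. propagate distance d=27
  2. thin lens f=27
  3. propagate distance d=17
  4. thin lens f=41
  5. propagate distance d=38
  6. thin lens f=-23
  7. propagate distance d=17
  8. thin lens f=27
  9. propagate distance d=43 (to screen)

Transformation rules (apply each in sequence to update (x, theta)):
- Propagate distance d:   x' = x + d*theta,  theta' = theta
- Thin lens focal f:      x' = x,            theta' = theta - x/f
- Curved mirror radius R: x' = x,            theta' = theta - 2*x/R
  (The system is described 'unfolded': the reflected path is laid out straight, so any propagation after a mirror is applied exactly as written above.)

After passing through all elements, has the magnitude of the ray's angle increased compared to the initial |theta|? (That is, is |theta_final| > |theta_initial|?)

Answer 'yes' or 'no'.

Initial: x=1.0000 theta=-0.5000
After 1 (propagate distance d=27): x=-12.5000 theta=-0.5000
After 2 (thin lens f=27): x=-12.5000 theta=-1/27 (≈-0.0370)
After 3 (propagate distance d=17): x=-709/54 (≈-13.1296) theta=-1/27 (≈-0.0370)
After 4 (thin lens f=41): x=-709/54 (≈-13.1296) theta=209/738 (≈0.2832)
After 5 (propagate distance d=38): x=-5243/2214 (≈-2.3681) theta=209/738 (≈0.2832)
After 6 (thin lens f=-23): x=-5243/2214 (≈-2.3681) theta=4589/25461 (≈0.1802)
After 7 (propagate distance d=17): x=35437/50922 (≈0.6959) theta=4589/25461 (≈0.1802)
After 8 (thin lens f=27): x=35437/50922 (≈0.6959) theta=212369/1374894 (≈0.1545)
After 9 (propagate distance d=43 (to screen)): x=5044333/687447 (≈7.3378) theta=212369/1374894 (≈0.1545)
|theta_initial|=0.5000 |theta_final|=212369/1374894 (≈0.1545) -> not increased

Answer: no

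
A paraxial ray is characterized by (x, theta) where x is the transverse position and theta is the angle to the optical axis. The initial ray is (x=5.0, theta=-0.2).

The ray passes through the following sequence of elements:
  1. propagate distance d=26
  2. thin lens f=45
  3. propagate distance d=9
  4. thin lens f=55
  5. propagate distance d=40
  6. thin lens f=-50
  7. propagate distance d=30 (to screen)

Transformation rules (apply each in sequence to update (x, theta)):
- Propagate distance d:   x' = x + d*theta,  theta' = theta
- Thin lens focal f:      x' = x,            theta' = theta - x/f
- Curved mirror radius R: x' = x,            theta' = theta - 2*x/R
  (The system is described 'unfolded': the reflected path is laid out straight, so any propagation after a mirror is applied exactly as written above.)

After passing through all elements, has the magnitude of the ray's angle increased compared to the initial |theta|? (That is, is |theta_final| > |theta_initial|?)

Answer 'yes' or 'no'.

Answer: yes

Derivation:
Initial: x=5.0000 theta=-0.2000
After 1 (propagate distance d=26): x=-0.2000 theta=-0.2000
After 2 (thin lens f=45): x=-0.2000 theta=-44/225 (≈-0.1956)
After 3 (propagate distance d=9): x=-1.9600 theta=-44/225 (≈-0.1956)
After 4 (thin lens f=55): x=-1.9600 theta=-1979/12375 (≈-0.1599)
After 5 (propagate distance d=40): x=-20683/2475 (≈-8.3568) theta=-1979/12375 (≈-0.1599)
After 6 (thin lens f=-50): x=-20683/2475 (≈-8.3568) theta=-4497/13750 (≈-0.3271)
After 7 (propagate distance d=30 (to screen)): x=-224834/12375 (≈-18.1684) theta=-4497/13750 (≈-0.3271)
|theta_initial|=0.2000 |theta_final|=4497/13750 (≈0.3271) -> increased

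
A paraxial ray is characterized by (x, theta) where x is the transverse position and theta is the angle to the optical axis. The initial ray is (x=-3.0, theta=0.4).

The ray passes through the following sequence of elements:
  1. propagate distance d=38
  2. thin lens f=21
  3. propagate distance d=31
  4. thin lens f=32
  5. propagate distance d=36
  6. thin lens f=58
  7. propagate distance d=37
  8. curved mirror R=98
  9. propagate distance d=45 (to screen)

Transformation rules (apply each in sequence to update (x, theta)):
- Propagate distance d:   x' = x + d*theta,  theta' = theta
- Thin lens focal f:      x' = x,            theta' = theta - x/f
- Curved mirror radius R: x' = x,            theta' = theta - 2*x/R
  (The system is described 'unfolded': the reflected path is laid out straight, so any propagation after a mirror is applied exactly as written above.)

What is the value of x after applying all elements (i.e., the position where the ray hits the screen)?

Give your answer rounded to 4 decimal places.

Answer: -13.1029

Derivation:
Initial: x=-3.0000 theta=0.4000
After 1 (propagate distance d=38): x=12.2000 theta=0.4000
After 2 (thin lens f=21): x=12.2000 theta=-19/105 (≈-0.1810)
After 3 (propagate distance d=31): x=692/105 (≈6.5905) theta=-19/105 (≈-0.1810)
After 4 (thin lens f=32): x=692/105 (≈6.5905) theta=-65/168 (≈-0.3869)
After 5 (propagate distance d=36): x=-1541/210 (≈-7.3381) theta=-65/168 (≈-0.3869)
After 6 (thin lens f=58): x=-1541/210 (≈-7.3381) theta=-6343/24360 (≈-0.2604)
After 7 (propagate distance d=37): x=-413447/24360 (≈-16.9724) theta=-6343/24360 (≈-0.2604)
After 8 (curved mirror R=98): x=-413447/24360 (≈-16.9724) theta=2566/29841 (≈0.0860)
After 9 (propagate distance d=45 (to screen)): x=-15640103/1193640 (≈-13.1029) theta=2566/29841 (≈0.0860)
Rounded to 4 decimal places: x = -13.1029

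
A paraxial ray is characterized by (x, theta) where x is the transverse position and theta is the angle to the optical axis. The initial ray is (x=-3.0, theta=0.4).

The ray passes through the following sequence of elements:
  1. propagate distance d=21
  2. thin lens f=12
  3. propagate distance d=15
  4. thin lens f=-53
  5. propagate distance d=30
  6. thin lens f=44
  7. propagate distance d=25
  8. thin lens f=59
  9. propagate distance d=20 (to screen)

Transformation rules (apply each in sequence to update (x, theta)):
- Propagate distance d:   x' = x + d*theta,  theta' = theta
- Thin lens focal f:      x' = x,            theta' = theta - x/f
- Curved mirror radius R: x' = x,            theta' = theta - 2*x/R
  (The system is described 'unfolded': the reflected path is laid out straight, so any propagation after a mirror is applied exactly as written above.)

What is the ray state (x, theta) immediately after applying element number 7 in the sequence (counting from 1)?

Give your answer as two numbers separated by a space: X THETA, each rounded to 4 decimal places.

Answer: 3.4402 -0.0937

Derivation:
Initial: x=-3.0000 theta=0.4000
After 1 (propagate distance d=21): x=5.4000 theta=0.4000
After 2 (thin lens f=12): x=5.4000 theta=-0.0500
After 3 (propagate distance d=15): x=4.6500 theta=-0.0500
After 4 (thin lens f=-53): x=4.6500 theta=2/53 (≈0.0377)
After 5 (propagate distance d=30): x=6129/1060 (≈5.7821) theta=2/53 (≈0.0377)
After 6 (thin lens f=44): x=6129/1060 (≈5.7821) theta=-4369/46640 (≈-0.0937)
After 7 (propagate distance d=25): x=160451/46640 (≈3.4402) theta=-4369/46640 (≈-0.0937)
Rounded to 4 decimal places: x = 3.4402, theta = -0.0937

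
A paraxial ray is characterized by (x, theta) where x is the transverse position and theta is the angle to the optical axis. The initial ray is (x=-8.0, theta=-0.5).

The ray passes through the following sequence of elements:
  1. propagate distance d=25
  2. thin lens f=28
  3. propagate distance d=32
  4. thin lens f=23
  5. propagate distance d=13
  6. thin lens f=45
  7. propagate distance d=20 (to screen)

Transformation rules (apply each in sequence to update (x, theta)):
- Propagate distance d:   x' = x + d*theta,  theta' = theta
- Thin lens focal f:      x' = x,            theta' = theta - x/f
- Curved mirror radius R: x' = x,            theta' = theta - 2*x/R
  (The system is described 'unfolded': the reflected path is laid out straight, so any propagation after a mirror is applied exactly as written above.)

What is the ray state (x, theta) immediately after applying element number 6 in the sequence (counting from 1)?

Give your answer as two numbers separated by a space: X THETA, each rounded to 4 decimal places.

Initial: x=-8.0000 theta=-0.5000
After 1 (propagate distance d=25): x=-20.5000 theta=-0.5000
After 2 (thin lens f=28): x=-20.5000 theta=13/56 (≈0.2321)
After 3 (propagate distance d=32): x=-183/14 (≈-13.0714) theta=13/56 (≈0.2321)
After 4 (thin lens f=23): x=-183/14 (≈-13.0714) theta=1031/1288 (≈0.8005)
After 5 (propagate distance d=13): x=-3433/1288 (≈-2.6654) theta=1031/1288 (≈0.8005)
After 6 (thin lens f=45): x=-3433/1288 (≈-2.6654) theta=12457/14490 (≈0.8597)
Rounded to 4 decimal places: x = -2.6654, theta = 0.8597

Answer: -2.6654 0.8597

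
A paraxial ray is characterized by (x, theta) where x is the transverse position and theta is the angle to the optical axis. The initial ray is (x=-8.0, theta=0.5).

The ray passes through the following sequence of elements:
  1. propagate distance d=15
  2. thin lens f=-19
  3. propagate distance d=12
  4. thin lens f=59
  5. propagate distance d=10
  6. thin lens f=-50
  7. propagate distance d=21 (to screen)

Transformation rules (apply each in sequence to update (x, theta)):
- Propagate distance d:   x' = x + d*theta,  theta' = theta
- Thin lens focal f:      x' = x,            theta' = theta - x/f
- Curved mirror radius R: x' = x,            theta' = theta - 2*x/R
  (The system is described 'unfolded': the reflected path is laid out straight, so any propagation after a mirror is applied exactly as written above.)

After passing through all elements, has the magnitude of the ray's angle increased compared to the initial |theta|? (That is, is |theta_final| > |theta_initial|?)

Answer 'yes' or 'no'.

Initial: x=-8.0000 theta=0.5000
After 1 (propagate distance d=15): x=-0.5000 theta=0.5000
After 2 (thin lens f=-19): x=-0.5000 theta=9/19 (≈0.4737)
After 3 (propagate distance d=12): x=197/38 (≈5.1842) theta=9/19 (≈0.4737)
After 4 (thin lens f=59): x=197/38 (≈5.1842) theta=865/2242 (≈0.3858)
After 5 (propagate distance d=10): x=1067/118 (≈9.0424) theta=865/2242 (≈0.3858)
After 6 (thin lens f=-50): x=1067/118 (≈9.0424) theta=63523/112100 (≈0.5667)
After 7 (propagate distance d=21 (to screen)): x=2347633/112100 (≈20.9423) theta=63523/112100 (≈0.5667)
|theta_initial|=0.5000 |theta_final|=63523/112100 (≈0.5667) -> increased

Answer: yes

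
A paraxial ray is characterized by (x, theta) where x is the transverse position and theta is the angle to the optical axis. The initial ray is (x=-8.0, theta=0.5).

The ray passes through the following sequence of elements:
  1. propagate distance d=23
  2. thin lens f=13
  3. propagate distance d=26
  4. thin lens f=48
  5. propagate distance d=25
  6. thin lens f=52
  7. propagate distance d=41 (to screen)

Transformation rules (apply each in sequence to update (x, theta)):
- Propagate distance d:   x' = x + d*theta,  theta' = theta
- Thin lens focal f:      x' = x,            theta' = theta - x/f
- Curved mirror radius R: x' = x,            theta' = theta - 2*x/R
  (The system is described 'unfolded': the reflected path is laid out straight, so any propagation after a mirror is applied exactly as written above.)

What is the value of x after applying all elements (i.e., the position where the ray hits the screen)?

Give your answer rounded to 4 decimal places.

Answer: 3.5303

Derivation:
Initial: x=-8.0000 theta=0.5000
After 1 (propagate distance d=23): x=3.5000 theta=0.5000
After 2 (thin lens f=13): x=3.5000 theta=3/13 (≈0.2308)
After 3 (propagate distance d=26): x=9.5000 theta=3/13 (≈0.2308)
After 4 (thin lens f=48): x=9.5000 theta=41/1248 (≈0.0329)
After 5 (propagate distance d=25): x=12881/1248 (≈10.3213) theta=41/1248 (≈0.0329)
After 6 (thin lens f=52): x=12881/1248 (≈10.3213) theta=-3583/21632 (≈-0.1656)
After 7 (propagate distance d=41 (to screen)): x=229103/64896 (≈3.5303) theta=-3583/21632 (≈-0.1656)
Rounded to 4 decimal places: x = 3.5303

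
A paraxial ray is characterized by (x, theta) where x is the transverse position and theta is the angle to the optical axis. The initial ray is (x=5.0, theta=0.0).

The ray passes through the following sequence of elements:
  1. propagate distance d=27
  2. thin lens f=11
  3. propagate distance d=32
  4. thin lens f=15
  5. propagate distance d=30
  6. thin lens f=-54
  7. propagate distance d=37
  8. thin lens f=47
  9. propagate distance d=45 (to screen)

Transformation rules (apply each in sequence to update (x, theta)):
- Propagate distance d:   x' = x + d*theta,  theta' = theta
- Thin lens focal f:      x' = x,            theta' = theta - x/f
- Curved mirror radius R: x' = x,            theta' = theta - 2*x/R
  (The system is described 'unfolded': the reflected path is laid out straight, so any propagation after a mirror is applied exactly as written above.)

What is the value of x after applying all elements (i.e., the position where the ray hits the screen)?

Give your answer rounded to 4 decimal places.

Initial: x=5.0000 theta=0.0000
After 1 (propagate distance d=27): x=5.0000 theta=0.0000
After 2 (thin lens f=11): x=5.0000 theta=-5/11 (≈-0.4545)
After 3 (propagate distance d=32): x=-105/11 (≈-9.5455) theta=-5/11 (≈-0.4545)
After 4 (thin lens f=15): x=-105/11 (≈-9.5455) theta=2/11 (≈0.1818)
After 5 (propagate distance d=30): x=-45/11 (≈-4.0909) theta=2/11 (≈0.1818)
After 6 (thin lens f=-54): x=-45/11 (≈-4.0909) theta=7/66 (≈0.1061)
After 7 (propagate distance d=37): x=-1/6 (≈-0.1667) theta=7/66 (≈0.1061)
After 8 (thin lens f=47): x=-1/6 (≈-0.1667) theta=170/1551 (≈0.1096)
After 9 (propagate distance d=45 (to screen)): x=14783/3102 (≈4.7656) theta=170/1551 (≈0.1096)
Rounded to 4 decimal places: x = 4.7656

Answer: 4.7656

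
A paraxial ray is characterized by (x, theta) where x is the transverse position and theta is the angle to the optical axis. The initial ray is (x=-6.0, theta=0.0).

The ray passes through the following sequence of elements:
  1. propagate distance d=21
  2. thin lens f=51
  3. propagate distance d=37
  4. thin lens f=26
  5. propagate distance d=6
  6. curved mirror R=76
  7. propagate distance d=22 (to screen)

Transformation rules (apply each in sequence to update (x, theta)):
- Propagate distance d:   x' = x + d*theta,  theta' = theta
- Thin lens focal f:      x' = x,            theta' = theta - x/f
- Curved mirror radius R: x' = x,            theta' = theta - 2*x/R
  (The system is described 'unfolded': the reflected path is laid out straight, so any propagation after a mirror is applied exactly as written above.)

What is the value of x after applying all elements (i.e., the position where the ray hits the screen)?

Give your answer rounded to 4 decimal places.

Initial: x=-6.0000 theta=0.0000
After 1 (propagate distance d=21): x=-6.0000 theta=0.0000
After 2 (thin lens f=51): x=-6.0000 theta=2/17 (≈0.1176)
After 3 (propagate distance d=37): x=-28/17 (≈-1.6471) theta=2/17 (≈0.1176)
After 4 (thin lens f=26): x=-28/17 (≈-1.6471) theta=40/221 (≈0.1810)
After 5 (propagate distance d=6): x=-124/221 (≈-0.5611) theta=40/221 (≈0.1810)
After 6 (curved mirror R=76): x=-124/221 (≈-0.5611) theta=822/4199 (≈0.1958)
After 7 (propagate distance d=22 (to screen)): x=15728/4199 (≈3.7457) theta=822/4199 (≈0.1958)
Rounded to 4 decimal places: x = 3.7457

Answer: 3.7457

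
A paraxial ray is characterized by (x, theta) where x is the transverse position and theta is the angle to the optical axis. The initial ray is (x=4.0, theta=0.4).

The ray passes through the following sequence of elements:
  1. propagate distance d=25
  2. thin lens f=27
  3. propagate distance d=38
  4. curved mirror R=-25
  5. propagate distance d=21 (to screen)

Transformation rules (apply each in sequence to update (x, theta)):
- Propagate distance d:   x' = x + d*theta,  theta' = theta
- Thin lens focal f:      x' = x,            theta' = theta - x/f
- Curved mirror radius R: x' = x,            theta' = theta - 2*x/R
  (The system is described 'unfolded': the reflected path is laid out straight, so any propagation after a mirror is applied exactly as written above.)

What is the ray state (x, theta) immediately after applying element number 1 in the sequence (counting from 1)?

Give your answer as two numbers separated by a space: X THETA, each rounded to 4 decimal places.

Initial: x=4.0000 theta=0.4000
After 1 (propagate distance d=25): x=14.0000 theta=0.4000
Rounded to 4 decimal places: x = 14.0000, theta = 0.4000

Answer: 14.0000 0.4000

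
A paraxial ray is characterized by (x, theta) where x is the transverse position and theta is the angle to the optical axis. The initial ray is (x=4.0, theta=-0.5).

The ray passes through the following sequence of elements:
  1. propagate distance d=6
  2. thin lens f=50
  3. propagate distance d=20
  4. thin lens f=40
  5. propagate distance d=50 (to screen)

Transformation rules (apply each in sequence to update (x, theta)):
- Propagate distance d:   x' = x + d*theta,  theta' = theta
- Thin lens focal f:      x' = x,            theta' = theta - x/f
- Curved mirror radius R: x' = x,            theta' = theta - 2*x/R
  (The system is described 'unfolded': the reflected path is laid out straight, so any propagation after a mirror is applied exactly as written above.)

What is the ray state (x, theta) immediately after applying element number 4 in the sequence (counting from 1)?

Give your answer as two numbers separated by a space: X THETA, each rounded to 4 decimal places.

Initial: x=4.0000 theta=-0.5000
After 1 (propagate distance d=6): x=1.0000 theta=-0.5000
After 2 (thin lens f=50): x=1.0000 theta=-0.5200
After 3 (propagate distance d=20): x=-9.4000 theta=-0.5200
After 4 (thin lens f=40): x=-9.4000 theta=-0.2850
Rounded to 4 decimal places: x = -9.4000, theta = -0.2850

Answer: -9.4000 -0.2850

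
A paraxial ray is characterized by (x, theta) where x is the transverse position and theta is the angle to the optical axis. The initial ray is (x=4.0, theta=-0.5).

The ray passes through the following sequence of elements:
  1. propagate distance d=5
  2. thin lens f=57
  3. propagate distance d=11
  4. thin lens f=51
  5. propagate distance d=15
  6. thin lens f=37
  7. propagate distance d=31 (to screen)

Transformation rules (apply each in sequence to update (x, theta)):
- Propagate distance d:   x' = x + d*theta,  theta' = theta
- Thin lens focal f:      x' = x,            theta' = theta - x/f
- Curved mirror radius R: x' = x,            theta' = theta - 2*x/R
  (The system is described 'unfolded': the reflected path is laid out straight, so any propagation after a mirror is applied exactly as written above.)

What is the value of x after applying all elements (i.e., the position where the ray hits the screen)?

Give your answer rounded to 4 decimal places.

Answer: -15.4797

Derivation:
Initial: x=4.0000 theta=-0.5000
After 1 (propagate distance d=5): x=1.5000 theta=-0.5000
After 2 (thin lens f=57): x=1.5000 theta=-10/19 (≈-0.5263)
After 3 (propagate distance d=11): x=-163/38 (≈-4.2895) theta=-10/19 (≈-0.5263)
After 4 (thin lens f=51): x=-163/38 (≈-4.2895) theta=-857/1938 (≈-0.4422)
After 5 (propagate distance d=15): x=-3528/323 (≈-10.9226) theta=-857/1938 (≈-0.4422)
After 6 (thin lens f=37): x=-3528/323 (≈-10.9226) theta=-10541/71706 (≈-0.1470)
After 7 (propagate distance d=31 (to screen)): x=-1109987/71706 (≈-15.4797) theta=-10541/71706 (≈-0.1470)
Rounded to 4 decimal places: x = -15.4797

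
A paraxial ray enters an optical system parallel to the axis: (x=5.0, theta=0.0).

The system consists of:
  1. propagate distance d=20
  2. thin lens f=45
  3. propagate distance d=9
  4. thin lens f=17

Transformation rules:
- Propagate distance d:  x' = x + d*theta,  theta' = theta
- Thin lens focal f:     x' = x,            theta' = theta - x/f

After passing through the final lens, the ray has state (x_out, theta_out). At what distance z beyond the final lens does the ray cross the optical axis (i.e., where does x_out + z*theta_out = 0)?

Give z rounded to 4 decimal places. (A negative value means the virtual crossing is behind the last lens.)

Initial: x=5.0000 theta=0.0000
After 1 (propagate distance d=20): x=5.0000 theta=0.0000
After 2 (thin lens f=45): x=5.0000 theta=-1/9 (≈-0.1111)
After 3 (propagate distance d=9): x=4.0000 theta=-1/9 (≈-0.1111)
After 4 (thin lens f=17): x=4.0000 theta=-53/153 (≈-0.3464)
z_focus = -x_out/theta_out = -(4.0000)/(-53/153) = 612/53 ≈ 11.5472
Rounded to 4 decimal places: z = 11.5472

Answer: 11.5472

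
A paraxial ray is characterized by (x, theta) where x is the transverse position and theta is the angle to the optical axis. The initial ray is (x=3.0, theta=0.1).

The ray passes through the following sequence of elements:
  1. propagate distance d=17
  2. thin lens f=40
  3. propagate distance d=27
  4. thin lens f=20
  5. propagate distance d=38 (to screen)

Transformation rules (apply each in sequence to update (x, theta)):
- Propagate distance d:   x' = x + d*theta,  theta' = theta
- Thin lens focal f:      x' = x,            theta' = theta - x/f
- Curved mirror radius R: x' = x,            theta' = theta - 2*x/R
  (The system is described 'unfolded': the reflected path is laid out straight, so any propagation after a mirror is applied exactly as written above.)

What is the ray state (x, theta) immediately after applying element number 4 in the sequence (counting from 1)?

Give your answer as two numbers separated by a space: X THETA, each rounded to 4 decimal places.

Answer: 4.2275 -0.2289

Derivation:
Initial: x=3.0000 theta=0.1000
After 1 (propagate distance d=17): x=4.7000 theta=0.1000
After 2 (thin lens f=40): x=4.7000 theta=-0.0175
After 3 (propagate distance d=27): x=4.2275 theta=-0.0175
After 4 (thin lens f=20): x=4.2275 theta=-1831/8000 (≈-0.2289)
Rounded to 4 decimal places: x = 4.2275, theta = -0.2289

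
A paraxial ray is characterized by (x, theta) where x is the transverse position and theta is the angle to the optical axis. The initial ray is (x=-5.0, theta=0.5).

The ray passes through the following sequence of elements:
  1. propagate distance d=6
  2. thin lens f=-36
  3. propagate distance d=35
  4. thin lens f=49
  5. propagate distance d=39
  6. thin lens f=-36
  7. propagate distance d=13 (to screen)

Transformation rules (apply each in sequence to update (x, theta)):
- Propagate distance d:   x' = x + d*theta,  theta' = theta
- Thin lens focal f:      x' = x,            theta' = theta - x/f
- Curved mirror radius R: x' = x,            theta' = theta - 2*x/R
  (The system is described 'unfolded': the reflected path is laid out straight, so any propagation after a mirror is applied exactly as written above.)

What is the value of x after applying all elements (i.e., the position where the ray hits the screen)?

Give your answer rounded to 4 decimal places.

Initial: x=-5.0000 theta=0.5000
After 1 (propagate distance d=6): x=-2.0000 theta=0.5000
After 2 (thin lens f=-36): x=-2.0000 theta=4/9 (≈0.4444)
After 3 (propagate distance d=35): x=122/9 (≈13.5556) theta=4/9 (≈0.4444)
After 4 (thin lens f=49): x=122/9 (≈13.5556) theta=74/441 (≈0.1678)
After 5 (propagate distance d=39): x=8864/441 (≈20.0998) theta=74/441 (≈0.1678)
After 6 (thin lens f=-36): x=8864/441 (≈20.0998) theta=2882/3969 (≈0.7261)
After 7 (propagate distance d=13 (to screen)): x=117242/3969 (≈29.5394) theta=2882/3969 (≈0.7261)
Rounded to 4 decimal places: x = 29.5394

Answer: 29.5394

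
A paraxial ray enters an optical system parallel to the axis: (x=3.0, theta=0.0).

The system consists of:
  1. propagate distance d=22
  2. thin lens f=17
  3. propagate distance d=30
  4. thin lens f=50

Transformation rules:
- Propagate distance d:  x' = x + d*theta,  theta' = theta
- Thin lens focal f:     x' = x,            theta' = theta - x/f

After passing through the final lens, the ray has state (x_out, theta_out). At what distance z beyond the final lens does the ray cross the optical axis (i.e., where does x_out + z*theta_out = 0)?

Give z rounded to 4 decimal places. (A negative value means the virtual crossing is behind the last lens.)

Answer: -17.5676

Derivation:
Initial: x=3.0000 theta=0.0000
After 1 (propagate distance d=22): x=3.0000 theta=0.0000
After 2 (thin lens f=17): x=3.0000 theta=-3/17 (≈-0.1765)
After 3 (propagate distance d=30): x=-39/17 (≈-2.2941) theta=-3/17 (≈-0.1765)
After 4 (thin lens f=50): x=-39/17 (≈-2.2941) theta=-111/850 (≈-0.1306)
z_focus = -x_out/theta_out = -(-39/17)/(-111/850) = -650/37 ≈ -17.5676
Rounded to 4 decimal places: z = -17.5676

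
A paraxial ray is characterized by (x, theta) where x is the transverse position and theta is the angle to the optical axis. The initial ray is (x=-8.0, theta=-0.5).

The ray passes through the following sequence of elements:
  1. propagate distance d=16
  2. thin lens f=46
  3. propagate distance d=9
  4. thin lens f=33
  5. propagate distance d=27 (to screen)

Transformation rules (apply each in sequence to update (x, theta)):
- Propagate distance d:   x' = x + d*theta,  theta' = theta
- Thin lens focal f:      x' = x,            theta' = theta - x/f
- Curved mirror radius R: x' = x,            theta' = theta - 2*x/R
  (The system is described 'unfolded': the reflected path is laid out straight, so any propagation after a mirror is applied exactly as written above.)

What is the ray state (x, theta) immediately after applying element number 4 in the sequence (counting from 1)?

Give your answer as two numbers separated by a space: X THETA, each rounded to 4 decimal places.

Answer: -17.3696 0.3742

Derivation:
Initial: x=-8.0000 theta=-0.5000
After 1 (propagate distance d=16): x=-16.0000 theta=-0.5000
After 2 (thin lens f=46): x=-16.0000 theta=-7/46 (≈-0.1522)
After 3 (propagate distance d=9): x=-799/46 (≈-17.3696) theta=-7/46 (≈-0.1522)
After 4 (thin lens f=33): x=-799/46 (≈-17.3696) theta=284/759 (≈0.3742)
Rounded to 4 decimal places: x = -17.3696, theta = 0.3742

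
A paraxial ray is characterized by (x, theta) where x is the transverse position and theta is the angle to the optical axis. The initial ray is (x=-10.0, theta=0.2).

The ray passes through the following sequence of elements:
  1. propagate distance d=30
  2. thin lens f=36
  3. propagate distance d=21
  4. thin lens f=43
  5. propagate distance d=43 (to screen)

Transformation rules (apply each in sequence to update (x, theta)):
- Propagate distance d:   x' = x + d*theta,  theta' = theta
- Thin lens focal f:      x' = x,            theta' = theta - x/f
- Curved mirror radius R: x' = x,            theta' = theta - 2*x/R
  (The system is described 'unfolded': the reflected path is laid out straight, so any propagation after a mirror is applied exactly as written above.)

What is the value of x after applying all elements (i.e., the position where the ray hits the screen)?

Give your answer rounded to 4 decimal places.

Initial: x=-10.0000 theta=0.2000
After 1 (propagate distance d=30): x=-4.0000 theta=0.2000
After 2 (thin lens f=36): x=-4.0000 theta=14/45 (≈0.3111)
After 3 (propagate distance d=21): x=38/15 (≈2.5333) theta=14/45 (≈0.3111)
After 4 (thin lens f=43): x=38/15 (≈2.5333) theta=488/1935 (≈0.2522)
After 5 (propagate distance d=43 (to screen)): x=602/45 (≈13.3778) theta=488/1935 (≈0.2522)
Rounded to 4 decimal places: x = 13.3778

Answer: 13.3778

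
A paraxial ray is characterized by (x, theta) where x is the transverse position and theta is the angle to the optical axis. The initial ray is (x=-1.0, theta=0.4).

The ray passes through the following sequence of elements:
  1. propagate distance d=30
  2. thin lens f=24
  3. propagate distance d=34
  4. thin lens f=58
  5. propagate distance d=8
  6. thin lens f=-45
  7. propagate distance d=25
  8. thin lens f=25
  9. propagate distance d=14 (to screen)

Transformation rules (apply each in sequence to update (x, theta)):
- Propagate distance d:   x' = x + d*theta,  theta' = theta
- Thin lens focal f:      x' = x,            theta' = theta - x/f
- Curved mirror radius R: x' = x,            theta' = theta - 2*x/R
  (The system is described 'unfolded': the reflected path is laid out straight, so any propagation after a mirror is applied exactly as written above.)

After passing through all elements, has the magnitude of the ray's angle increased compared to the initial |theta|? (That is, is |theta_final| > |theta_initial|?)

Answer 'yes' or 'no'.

Initial: x=-1.0000 theta=0.4000
After 1 (propagate distance d=30): x=11.0000 theta=0.4000
After 2 (thin lens f=24): x=11.0000 theta=-7/120 (≈-0.0583)
After 3 (propagate distance d=34): x=541/60 (≈9.0167) theta=-7/120 (≈-0.0583)
After 4 (thin lens f=58): x=541/60 (≈9.0167) theta=-31/145 (≈-0.2138)
After 5 (propagate distance d=8): x=12713/1740 (≈7.3063) theta=-31/145 (≈-0.2138)
After 6 (thin lens f=-45): x=12713/1740 (≈7.3063) theta=-4027/78300 (≈-0.0514)
After 7 (propagate distance d=25): x=47141/7830 (≈6.0206) theta=-4027/78300 (≈-0.0514)
After 8 (thin lens f=25): x=47141/7830 (≈6.0206) theta=-12713/43500 (≈-0.2923)
After 9 (propagate distance d=14 (to screen)): x=188803/97875 (≈1.9290) theta=-12713/43500 (≈-0.2923)
|theta_initial|=0.4000 |theta_final|=12713/43500 (≈0.2923) -> not increased

Answer: no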